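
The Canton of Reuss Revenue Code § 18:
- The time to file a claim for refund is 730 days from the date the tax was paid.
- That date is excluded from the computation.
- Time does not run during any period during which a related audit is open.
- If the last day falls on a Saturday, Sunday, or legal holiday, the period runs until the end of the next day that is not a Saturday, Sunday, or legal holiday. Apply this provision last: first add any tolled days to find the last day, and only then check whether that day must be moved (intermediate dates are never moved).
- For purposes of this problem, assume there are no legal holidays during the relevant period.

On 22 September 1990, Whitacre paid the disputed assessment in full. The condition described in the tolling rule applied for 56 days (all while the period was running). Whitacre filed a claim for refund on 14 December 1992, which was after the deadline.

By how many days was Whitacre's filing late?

28 days

730 days after 22 September 1990 is September 21, 1992.
Tolling adds 56 days: September 21, 1992 + 56 days = November 16, 1992.
November 16, 1992 is a Monday and not a legal holiday, so no extension applies.
The deadline is November 16, 1992; from November 16, 1992 to December 14, 1992 is 28 days.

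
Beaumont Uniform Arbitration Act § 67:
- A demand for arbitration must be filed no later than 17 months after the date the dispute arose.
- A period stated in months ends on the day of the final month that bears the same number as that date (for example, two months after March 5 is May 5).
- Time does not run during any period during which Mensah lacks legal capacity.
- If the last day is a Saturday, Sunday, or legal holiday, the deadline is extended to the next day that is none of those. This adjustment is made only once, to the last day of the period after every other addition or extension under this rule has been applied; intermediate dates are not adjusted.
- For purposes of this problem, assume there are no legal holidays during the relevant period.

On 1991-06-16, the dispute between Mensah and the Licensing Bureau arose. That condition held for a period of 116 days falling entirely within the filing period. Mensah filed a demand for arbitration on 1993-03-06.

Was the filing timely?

Yes

17 months after 1991-06-16 is November 16, 1992.
Tolling adds 116 days: November 16, 1992 + 116 days = March 12, 1993.
March 12, 1993 is a Friday and not a legal holiday, so no extension applies.
The deadline is March 12, 1993; the filing on March 6, 1993 is on or before that date.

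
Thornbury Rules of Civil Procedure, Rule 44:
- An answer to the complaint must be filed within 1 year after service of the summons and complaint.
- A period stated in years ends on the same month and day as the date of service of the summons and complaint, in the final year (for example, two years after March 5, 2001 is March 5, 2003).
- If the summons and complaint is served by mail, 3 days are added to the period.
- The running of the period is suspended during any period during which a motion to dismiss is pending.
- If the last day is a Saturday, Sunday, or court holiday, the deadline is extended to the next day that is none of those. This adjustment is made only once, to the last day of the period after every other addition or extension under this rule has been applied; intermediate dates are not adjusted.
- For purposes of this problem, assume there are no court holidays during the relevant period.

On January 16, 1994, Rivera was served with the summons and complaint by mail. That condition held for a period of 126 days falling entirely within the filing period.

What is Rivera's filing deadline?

1 year after January 16, 1994 is January 16, 1995.
Service was by mail, adding 3 days: January 16, 1995 + 3 days = January 19, 1995.
Tolling adds 126 days: January 19, 1995 + 126 days = May 25, 1995.
May 25, 1995 is a Thursday and not a court holiday, so no extension applies.

May 25, 1995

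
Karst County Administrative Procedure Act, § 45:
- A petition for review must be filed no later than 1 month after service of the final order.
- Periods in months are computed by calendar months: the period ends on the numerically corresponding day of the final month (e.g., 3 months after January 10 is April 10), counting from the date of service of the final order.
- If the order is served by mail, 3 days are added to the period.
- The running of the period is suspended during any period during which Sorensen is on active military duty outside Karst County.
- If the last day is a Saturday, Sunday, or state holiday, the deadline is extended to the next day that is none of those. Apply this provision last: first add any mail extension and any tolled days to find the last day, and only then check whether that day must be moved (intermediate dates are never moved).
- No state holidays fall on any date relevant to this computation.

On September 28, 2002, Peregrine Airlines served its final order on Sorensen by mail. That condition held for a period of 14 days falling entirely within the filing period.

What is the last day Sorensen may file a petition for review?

1 month after September 28, 2002 is October 28, 2002.
Service was by mail, adding 3 days: October 28, 2002 + 3 days = October 31, 2002.
Tolling adds 14 days: October 31, 2002 + 14 days = November 14, 2002.
November 14, 2002 is a Thursday and not a state holiday, so no extension applies.

November 14, 2002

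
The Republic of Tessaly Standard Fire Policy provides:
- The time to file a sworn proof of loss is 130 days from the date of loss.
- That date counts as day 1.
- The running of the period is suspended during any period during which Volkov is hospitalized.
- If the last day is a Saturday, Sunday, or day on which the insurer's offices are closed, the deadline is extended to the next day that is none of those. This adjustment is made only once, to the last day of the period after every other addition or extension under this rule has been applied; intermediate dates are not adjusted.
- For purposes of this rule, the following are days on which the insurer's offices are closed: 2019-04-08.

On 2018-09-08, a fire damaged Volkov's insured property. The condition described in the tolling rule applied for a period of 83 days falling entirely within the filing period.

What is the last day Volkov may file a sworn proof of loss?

April 9, 2019

Counting 2018-09-08 as day 1, day 130 is January 15, 2019.
Tolling adds 83 days: January 15, 2019 + 83 days = April 8, 2019.
April 8, 2019 is a listed holiday. The next qualifying day is April 9, 2019.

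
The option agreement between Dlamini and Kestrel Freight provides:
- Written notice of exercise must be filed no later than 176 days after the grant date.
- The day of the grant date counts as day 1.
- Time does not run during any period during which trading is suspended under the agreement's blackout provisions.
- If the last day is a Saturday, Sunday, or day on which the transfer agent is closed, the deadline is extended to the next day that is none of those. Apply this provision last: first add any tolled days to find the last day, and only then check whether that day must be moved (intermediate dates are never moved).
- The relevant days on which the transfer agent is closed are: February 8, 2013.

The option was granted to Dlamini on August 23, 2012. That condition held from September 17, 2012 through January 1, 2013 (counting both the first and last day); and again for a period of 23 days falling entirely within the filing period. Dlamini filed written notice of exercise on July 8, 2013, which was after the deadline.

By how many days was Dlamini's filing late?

Counting August 23, 2012 as day 1, day 176 is February 14, 2013.
From September 17, 2012 through January 1, 2013 inclusive is 107 days; tolling adds 107 days: February 14, 2013 + 107 days = June 1, 2013.
Tolling adds 23 days: June 1, 2013 + 23 days = June 24, 2013.
June 24, 2013 is a Monday and not a day on which the transfer agent is closed, so no extension applies.
The deadline is June 24, 2013; from June 24, 2013 to July 8, 2013 is 14 days.

14 days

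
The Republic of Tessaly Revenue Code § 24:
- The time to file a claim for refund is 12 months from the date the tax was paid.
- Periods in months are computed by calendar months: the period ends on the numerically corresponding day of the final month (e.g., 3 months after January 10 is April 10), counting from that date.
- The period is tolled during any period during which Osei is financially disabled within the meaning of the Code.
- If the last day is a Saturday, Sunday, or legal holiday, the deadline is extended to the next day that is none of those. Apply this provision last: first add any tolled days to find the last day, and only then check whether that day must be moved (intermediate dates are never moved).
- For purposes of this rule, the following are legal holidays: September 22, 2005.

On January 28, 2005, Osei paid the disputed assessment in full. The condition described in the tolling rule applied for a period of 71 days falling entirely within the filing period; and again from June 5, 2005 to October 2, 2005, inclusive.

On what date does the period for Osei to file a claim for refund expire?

12 months after January 28, 2005 is January 28, 2006.
Tolling adds 71 days: January 28, 2006 + 71 days = April 9, 2006.
From June 5, 2005 through October 2, 2005 inclusive is 120 days; tolling adds 120 days: April 9, 2006 + 120 days = August 7, 2006.
August 7, 2006 is a Monday and not a legal holiday, so no extension applies.

August 7, 2006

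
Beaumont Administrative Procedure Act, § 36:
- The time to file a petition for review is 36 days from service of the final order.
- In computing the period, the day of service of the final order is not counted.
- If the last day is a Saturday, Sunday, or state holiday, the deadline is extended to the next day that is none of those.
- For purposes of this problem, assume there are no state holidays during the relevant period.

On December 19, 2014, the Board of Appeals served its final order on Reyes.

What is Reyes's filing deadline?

January 26, 2015

36 days after December 19, 2014 is January 24, 2015.
January 24, 2015 is Saturday; January 25, 2015 is Sunday. The next qualifying day is January 26, 2015.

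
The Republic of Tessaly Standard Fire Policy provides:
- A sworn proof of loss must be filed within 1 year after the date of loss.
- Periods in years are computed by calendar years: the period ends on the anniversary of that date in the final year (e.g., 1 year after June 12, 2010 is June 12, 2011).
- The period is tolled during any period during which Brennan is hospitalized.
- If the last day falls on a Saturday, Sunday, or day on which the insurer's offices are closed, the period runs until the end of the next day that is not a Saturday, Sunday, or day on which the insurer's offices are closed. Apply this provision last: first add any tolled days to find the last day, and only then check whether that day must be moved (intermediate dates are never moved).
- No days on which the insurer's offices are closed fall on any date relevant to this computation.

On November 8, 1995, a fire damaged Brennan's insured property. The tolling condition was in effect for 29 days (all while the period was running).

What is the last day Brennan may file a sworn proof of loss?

1 year after November 8, 1995 is November 8, 1996.
Tolling adds 29 days: November 8, 1996 + 29 days = December 7, 1996.
December 7, 1996 is Saturday; December 8, 1996 is Sunday. The next qualifying day is December 9, 1996.

December 9, 1996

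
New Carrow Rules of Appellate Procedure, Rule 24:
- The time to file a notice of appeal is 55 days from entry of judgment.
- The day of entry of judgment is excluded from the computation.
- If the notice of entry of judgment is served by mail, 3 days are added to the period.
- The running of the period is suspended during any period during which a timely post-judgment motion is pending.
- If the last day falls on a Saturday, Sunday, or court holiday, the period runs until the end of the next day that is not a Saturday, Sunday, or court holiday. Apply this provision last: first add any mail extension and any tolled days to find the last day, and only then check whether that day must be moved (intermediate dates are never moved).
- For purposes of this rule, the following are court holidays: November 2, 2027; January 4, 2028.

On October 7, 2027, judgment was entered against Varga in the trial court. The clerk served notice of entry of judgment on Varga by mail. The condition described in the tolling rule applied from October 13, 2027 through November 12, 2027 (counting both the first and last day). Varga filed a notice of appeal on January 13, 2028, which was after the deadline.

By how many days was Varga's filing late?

55 days after October 7, 2027 is December 1, 2027.
Service was by mail, adding 3 days: December 1, 2027 + 3 days = December 4, 2027.
From October 13, 2027 through November 12, 2027 inclusive is 31 days; tolling adds 31 days: December 4, 2027 + 31 days = January 4, 2028.
January 4, 2028 is a listed holiday. The next qualifying day is January 5, 2028.
The deadline is January 5, 2028; from January 5, 2028 to January 13, 2028 is 8 days.

8 days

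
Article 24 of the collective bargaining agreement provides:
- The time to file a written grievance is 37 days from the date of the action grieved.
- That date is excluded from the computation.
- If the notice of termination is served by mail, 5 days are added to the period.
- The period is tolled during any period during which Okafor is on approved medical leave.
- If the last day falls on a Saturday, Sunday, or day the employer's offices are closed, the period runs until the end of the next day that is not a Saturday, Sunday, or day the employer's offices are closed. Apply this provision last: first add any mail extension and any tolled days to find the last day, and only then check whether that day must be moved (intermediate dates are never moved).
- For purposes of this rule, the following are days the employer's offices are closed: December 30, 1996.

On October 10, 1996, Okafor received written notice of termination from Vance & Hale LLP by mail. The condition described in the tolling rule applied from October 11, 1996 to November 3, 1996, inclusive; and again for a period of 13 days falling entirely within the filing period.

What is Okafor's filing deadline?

37 days after October 10, 1996 is November 16, 1996.
Service was by mail, adding 5 days: November 16, 1996 + 5 days = November 21, 1996.
From October 11, 1996 through November 3, 1996 inclusive is 24 days; tolling adds 24 days: November 21, 1996 + 24 days = December 15, 1996.
Tolling adds 13 days: December 15, 1996 + 13 days = December 28, 1996.
December 28, 1996 is Saturday; December 29, 1996 is Sunday; December 30, 1996 is a listed holiday. The next qualifying day is December 31, 1996.

December 31, 1996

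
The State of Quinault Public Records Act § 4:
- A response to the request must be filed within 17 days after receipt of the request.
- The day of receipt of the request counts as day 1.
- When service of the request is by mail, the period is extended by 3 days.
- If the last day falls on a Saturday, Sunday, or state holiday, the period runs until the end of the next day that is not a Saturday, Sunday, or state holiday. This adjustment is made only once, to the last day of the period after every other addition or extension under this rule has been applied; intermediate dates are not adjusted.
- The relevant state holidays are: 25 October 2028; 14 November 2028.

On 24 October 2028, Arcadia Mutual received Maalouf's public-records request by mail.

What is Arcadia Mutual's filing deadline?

Counting 24 October 2028 as day 1, day 17 is November 9, 2028.
Service was by mail, adding 3 days: November 9, 2028 + 3 days = November 12, 2028.
November 12, 2028 is Sunday. The next qualifying day is November 13, 2028.

November 13, 2028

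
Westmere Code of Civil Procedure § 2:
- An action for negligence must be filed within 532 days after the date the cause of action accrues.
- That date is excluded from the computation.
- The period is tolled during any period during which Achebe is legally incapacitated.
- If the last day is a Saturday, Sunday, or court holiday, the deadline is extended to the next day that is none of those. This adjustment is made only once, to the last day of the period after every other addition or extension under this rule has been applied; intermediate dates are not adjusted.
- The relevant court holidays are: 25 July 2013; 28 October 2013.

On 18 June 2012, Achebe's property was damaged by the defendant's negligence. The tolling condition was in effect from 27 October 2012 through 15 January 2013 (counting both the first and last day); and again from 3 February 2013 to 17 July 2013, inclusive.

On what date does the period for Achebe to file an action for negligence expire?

532 days after 18 June 2012 is December 2, 2013.
From October 27, 2012 through January 15, 2013 inclusive is 81 days; tolling adds 81 days: December 2, 2013 + 81 days = February 21, 2014.
From February 3, 2013 through July 17, 2013 inclusive is 165 days; tolling adds 165 days: February 21, 2014 + 165 days = August 5, 2014.
August 5, 2014 is a Tuesday and not a court holiday, so no extension applies.

August 5, 2014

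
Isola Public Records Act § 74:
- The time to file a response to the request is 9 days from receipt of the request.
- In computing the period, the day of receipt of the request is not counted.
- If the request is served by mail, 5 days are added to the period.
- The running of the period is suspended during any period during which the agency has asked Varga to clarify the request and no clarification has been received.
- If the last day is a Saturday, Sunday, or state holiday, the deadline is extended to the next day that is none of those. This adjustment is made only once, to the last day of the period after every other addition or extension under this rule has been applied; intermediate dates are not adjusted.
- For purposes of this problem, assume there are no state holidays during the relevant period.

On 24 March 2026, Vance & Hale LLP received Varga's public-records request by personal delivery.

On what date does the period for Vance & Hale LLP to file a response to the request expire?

April 2, 2026

9 days after 24 March 2026 is April 2, 2026.
Service was not by mail, so no mail extension applies.
April 2, 2026 is a Thursday and not a state holiday, so no extension applies.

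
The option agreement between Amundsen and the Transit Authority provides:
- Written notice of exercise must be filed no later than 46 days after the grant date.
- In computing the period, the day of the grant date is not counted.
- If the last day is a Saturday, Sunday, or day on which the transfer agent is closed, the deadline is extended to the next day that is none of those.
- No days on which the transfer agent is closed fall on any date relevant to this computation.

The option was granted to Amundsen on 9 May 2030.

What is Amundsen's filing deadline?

46 days after 9 May 2030 is June 24, 2030.
June 24, 2030 is a Monday and not a day on which the transfer agent is closed, so no extension applies.

June 24, 2030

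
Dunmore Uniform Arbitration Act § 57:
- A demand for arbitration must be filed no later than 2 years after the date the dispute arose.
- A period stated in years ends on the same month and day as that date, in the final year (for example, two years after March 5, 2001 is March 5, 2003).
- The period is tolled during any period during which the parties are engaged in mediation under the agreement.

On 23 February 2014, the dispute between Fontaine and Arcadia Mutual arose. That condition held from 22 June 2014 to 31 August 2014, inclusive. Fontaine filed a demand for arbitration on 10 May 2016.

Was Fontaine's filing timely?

No

2 years after 23 February 2014 is February 23, 2016.
From June 22, 2014 through August 31, 2014 inclusive is 71 days; tolling adds 71 days: February 23, 2016 + 71 days = May 4, 2016.
The deadline is May 4, 2016; the filing on May 10, 2016 is after that date.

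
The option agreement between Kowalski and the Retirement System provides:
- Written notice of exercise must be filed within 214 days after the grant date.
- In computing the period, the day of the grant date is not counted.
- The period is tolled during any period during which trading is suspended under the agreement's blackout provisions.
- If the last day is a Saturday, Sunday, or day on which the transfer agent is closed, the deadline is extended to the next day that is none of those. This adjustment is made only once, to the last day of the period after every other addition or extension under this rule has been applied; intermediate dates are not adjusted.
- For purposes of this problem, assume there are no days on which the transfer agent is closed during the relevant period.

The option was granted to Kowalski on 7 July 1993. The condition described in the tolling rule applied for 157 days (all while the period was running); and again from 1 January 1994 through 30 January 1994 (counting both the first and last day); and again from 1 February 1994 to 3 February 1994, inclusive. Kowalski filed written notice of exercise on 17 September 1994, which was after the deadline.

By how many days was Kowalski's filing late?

214 days after 7 July 1993 is February 6, 1994.
Tolling adds 157 days: February 6, 1994 + 157 days = July 13, 1994.
From January 1, 1994 through January 30, 1994 inclusive is 30 days; tolling adds 30 days: July 13, 1994 + 30 days = August 12, 1994.
From February 1, 1994 through February 3, 1994 inclusive is 3 days; tolling adds 3 days: August 12, 1994 + 3 days = August 15, 1994.
August 15, 1994 is a Monday and not a day on which the transfer agent is closed, so no extension applies.
The deadline is August 15, 1994; from August 15, 1994 to September 17, 1994 is 33 days.

33 days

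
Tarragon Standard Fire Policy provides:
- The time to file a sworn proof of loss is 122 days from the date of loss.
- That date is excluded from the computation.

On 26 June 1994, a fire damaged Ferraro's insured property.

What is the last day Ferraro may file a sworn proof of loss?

October 26, 1994

122 days after 26 June 1994 is October 26, 1994.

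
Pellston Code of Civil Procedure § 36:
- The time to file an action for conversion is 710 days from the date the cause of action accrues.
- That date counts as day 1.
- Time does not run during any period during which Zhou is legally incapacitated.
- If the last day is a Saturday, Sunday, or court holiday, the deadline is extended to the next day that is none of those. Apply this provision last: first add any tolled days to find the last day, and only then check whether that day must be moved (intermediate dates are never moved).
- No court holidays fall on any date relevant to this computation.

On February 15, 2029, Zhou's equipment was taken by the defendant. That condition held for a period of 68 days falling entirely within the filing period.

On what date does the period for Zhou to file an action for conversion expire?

April 3, 2031

Counting February 15, 2029 as day 1, day 710 is January 25, 2031.
Tolling adds 68 days: January 25, 2031 + 68 days = April 3, 2031.
April 3, 2031 is a Thursday and not a court holiday, so no extension applies.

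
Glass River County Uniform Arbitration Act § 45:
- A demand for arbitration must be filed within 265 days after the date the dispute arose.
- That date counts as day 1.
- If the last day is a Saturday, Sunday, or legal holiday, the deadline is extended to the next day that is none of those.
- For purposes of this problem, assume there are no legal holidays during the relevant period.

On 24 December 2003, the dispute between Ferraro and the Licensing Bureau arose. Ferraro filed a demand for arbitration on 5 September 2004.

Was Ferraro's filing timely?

Counting 24 December 2003 as day 1, day 265 is September 13, 2004.
September 13, 2004 is a Monday and not a legal holiday, so no extension applies.
The deadline is September 13, 2004; the filing on September 5, 2004 is on or before that date.

Yes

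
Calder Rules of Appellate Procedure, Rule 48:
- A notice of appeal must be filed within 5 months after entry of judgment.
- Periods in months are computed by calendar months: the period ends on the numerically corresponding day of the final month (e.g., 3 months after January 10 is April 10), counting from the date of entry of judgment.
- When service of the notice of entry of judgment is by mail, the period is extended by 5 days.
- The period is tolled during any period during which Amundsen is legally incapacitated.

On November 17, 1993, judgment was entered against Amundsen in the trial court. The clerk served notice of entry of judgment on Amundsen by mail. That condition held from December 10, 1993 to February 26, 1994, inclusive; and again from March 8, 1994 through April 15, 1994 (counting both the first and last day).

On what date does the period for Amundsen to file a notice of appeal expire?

5 months after November 17, 1993 is April 17, 1994.
Service was by mail, adding 5 days: April 17, 1994 + 5 days = April 22, 1994.
From December 10, 1993 through February 26, 1994 inclusive is 79 days; tolling adds 79 days: April 22, 1994 + 79 days = July 10, 1994.
From March 8, 1994 through April 15, 1994 inclusive is 39 days; tolling adds 39 days: July 10, 1994 + 39 days = August 18, 1994.

August 18, 1994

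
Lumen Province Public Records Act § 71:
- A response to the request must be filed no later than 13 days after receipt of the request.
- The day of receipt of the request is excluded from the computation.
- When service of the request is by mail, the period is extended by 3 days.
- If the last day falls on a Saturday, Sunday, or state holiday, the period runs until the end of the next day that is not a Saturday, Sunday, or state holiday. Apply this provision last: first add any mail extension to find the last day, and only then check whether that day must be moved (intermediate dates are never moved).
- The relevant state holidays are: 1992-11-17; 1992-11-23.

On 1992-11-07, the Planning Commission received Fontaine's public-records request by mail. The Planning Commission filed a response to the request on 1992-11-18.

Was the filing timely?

Yes

13 days after 1992-11-07 is November 20, 1992.
Service was by mail, adding 3 days: November 20, 1992 + 3 days = November 23, 1992.
November 23, 1992 is a listed holiday. The next qualifying day is November 24, 1992.
The deadline is November 24, 1992; the filing on November 18, 1992 is on or before that date.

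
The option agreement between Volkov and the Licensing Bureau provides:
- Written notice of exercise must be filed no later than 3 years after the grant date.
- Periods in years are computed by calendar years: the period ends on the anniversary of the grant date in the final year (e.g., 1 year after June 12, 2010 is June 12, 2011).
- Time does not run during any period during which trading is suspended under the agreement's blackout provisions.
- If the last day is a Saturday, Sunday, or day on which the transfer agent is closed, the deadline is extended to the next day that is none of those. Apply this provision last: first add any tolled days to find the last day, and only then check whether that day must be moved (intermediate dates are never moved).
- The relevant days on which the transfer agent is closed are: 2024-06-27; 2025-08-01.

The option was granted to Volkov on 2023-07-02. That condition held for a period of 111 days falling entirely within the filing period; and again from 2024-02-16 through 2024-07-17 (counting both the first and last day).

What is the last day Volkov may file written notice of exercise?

March 23, 2027

3 years after 2023-07-02 is July 2, 2026.
Tolling adds 111 days: July 2, 2026 + 111 days = October 21, 2026.
From February 16, 2024 through July 17, 2024 inclusive is 153 days; tolling adds 153 days: October 21, 2026 + 153 days = March 23, 2027.
March 23, 2027 is a Tuesday and not a day on which the transfer agent is closed, so no extension applies.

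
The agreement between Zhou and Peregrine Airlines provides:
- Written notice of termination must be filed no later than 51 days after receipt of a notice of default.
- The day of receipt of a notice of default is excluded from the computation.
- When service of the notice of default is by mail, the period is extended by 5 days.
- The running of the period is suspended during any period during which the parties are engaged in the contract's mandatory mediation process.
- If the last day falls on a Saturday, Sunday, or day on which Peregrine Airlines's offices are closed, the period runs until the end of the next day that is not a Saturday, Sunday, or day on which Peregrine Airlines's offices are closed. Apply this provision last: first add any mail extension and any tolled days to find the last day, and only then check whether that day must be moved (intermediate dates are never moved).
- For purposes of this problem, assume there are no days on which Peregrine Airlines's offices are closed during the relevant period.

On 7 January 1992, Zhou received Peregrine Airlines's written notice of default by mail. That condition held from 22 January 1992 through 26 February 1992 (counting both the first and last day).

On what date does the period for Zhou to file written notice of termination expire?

51 days after 7 January 1992 is February 27, 1992.
Service was by mail, adding 5 days: February 27, 1992 + 5 days = March 3, 1992.
From January 22, 1992 through February 26, 1992 inclusive is 36 days; tolling adds 36 days: March 3, 1992 + 36 days = April 8, 1992.
April 8, 1992 is a Wednesday and not a day on which Peregrine Airlines's offices are closed, so no extension applies.

April 8, 1992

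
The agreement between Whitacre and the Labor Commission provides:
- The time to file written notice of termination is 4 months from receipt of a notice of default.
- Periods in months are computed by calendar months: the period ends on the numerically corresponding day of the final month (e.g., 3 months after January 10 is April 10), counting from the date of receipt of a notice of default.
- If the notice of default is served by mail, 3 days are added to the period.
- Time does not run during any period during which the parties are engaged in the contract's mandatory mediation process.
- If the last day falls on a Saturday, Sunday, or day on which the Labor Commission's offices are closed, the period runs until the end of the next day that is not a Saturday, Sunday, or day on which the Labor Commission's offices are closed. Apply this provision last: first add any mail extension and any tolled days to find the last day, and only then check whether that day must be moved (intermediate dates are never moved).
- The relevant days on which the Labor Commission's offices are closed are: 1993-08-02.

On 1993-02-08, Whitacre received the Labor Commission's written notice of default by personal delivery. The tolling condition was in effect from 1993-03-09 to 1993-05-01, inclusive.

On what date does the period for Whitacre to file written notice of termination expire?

August 3, 1993

4 months after 1993-02-08 is June 8, 1993.
Service was not by mail, so no mail extension applies.
From March 9, 1993 through May 1, 1993 inclusive is 54 days; tolling adds 54 days: June 8, 1993 + 54 days = August 1, 1993.
August 1, 1993 is Sunday; August 2, 1993 is a listed holiday. The next qualifying day is August 3, 1993.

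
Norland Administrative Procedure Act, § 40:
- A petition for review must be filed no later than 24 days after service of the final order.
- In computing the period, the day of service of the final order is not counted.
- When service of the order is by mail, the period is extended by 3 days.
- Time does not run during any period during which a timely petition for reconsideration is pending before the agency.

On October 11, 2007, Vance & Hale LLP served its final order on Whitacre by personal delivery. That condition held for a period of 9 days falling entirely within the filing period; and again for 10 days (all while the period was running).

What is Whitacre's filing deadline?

24 days after October 11, 2007 is November 4, 2007.
Service was not by mail, so no mail extension applies.
Tolling adds 9 days: November 4, 2007 + 9 days = November 13, 2007.
Tolling adds 10 days: November 13, 2007 + 10 days = November 23, 2007.

November 23, 2007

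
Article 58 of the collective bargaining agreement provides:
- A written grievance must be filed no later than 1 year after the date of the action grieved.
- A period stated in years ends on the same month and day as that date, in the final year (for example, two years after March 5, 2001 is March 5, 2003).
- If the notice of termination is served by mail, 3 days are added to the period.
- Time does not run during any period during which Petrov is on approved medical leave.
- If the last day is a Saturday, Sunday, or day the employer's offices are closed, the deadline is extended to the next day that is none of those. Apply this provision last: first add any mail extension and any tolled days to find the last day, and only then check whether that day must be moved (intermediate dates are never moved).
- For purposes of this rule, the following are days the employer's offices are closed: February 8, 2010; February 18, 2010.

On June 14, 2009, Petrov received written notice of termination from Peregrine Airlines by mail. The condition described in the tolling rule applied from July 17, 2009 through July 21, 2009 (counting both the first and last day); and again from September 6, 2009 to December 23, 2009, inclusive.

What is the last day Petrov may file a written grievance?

October 11, 2010

1 year after June 14, 2009 is June 14, 2010.
Service was by mail, adding 3 days: June 14, 2010 + 3 days = June 17, 2010.
From July 17, 2009 through July 21, 2009 inclusive is 5 days; tolling adds 5 days: June 17, 2010 + 5 days = June 22, 2010.
From September 6, 2009 through December 23, 2009 inclusive is 109 days; tolling adds 109 days: June 22, 2010 + 109 days = October 9, 2010.
October 9, 2010 is Saturday; October 10, 2010 is Sunday. The next qualifying day is October 11, 2010.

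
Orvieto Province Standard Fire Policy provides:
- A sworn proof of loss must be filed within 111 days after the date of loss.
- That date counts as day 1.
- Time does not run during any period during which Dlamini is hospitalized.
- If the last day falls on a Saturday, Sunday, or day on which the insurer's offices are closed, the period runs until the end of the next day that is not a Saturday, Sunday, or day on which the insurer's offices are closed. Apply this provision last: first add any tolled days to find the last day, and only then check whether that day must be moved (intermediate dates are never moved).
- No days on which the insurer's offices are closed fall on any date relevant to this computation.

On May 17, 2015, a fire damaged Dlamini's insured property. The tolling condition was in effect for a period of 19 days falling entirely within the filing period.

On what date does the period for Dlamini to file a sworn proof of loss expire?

Counting May 17, 2015 as day 1, day 111 is September 4, 2015.
Tolling adds 19 days: September 4, 2015 + 19 days = September 23, 2015.
September 23, 2015 is a Wednesday and not a day on which the insurer's offices are closed, so no extension applies.

September 23, 2015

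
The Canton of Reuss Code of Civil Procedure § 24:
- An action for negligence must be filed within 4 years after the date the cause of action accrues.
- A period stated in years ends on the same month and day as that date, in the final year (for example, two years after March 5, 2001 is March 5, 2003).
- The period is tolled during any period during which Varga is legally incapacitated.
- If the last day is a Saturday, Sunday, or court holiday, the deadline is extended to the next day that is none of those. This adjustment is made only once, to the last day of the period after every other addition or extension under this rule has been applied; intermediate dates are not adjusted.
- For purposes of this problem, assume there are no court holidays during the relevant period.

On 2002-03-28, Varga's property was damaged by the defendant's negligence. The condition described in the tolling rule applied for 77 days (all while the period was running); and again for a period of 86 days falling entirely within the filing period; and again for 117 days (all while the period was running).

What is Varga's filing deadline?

4 years after 2002-03-28 is March 28, 2006.
Tolling adds 77 days: March 28, 2006 + 77 days = June 13, 2006.
Tolling adds 86 days: June 13, 2006 + 86 days = September 7, 2006.
Tolling adds 117 days: September 7, 2006 + 117 days = January 2, 2007.
January 2, 2007 is a Tuesday and not a court holiday, so no extension applies.

January 2, 2007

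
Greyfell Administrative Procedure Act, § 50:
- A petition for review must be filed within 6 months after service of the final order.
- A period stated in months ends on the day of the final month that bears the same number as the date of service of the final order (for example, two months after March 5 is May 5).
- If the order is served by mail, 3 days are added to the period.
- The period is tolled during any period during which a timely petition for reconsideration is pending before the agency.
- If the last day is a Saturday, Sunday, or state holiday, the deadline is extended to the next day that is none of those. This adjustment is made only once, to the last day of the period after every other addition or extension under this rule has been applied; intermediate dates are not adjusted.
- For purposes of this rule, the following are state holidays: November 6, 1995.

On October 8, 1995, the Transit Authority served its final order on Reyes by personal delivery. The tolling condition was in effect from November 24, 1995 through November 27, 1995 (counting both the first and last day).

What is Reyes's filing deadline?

6 months after October 8, 1995 is April 8, 1996.
Service was not by mail, so no mail extension applies.
From November 24, 1995 through November 27, 1995 inclusive is 4 days; tolling adds 4 days: April 8, 1996 + 4 days = April 12, 1996.
April 12, 1996 is a Friday and not a state holiday, so no extension applies.

April 12, 1996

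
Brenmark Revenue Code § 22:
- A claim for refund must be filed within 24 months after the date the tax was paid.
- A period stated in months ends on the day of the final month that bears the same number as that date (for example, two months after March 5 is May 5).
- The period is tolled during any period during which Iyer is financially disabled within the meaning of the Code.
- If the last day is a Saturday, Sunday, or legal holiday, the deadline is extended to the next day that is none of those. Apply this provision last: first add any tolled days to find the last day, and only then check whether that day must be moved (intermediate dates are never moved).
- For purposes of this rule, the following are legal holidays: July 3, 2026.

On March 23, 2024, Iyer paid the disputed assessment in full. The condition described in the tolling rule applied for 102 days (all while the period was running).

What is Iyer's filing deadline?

July 6, 2026

24 months after March 23, 2024 is March 23, 2026.
Tolling adds 102 days: March 23, 2026 + 102 days = July 3, 2026.
July 3, 2026 is a listed holiday; July 4, 2026 is Saturday; July 5, 2026 is Sunday. The next qualifying day is July 6, 2026.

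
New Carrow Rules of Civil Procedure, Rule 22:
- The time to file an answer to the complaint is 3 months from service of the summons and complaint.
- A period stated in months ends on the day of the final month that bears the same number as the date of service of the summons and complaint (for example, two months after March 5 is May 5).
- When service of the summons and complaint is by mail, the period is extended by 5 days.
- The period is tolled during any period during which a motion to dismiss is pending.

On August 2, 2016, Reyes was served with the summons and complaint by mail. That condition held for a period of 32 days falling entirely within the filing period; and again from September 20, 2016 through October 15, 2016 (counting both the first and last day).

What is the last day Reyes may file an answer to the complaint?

January 4, 2017

3 months after August 2, 2016 is November 2, 2016.
Service was by mail, adding 5 days: November 2, 2016 + 5 days = November 7, 2016.
Tolling adds 32 days: November 7, 2016 + 32 days = December 9, 2016.
From September 20, 2016 through October 15, 2016 inclusive is 26 days; tolling adds 26 days: December 9, 2016 + 26 days = January 4, 2017.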